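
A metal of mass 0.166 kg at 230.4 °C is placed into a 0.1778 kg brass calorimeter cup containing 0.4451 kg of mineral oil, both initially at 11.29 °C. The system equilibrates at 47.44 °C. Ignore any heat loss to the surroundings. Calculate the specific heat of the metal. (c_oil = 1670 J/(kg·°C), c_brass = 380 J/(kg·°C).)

Conservation of energy gives ΣQ = 0:
0.166·c·(47.44 − 230.4) + 0.4451·1670·(47.44 − 11.29) + 0.1778·380·(47.44 − 11.29) = 0
-30.37 c = -29313
c = -29313/-30.37 ≈ 965.2 J/(kg·°C)

c ≈ 965 J/(kg·°C)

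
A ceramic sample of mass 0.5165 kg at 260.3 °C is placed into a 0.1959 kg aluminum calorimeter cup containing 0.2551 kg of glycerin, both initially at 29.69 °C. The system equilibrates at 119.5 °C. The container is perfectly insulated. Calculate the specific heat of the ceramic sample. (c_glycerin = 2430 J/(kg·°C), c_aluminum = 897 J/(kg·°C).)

Net heat exchanged in the isolated system is zero:
0.5165·c·(119.5 − 260.3) + 0.2551·2430·(119.5 − 29.69) + 0.1959·897·(119.5 − 29.69) = 0
-72.72 c = -71454
c = -71454/-72.72 ≈ 982.6 J/(kg·°C)

c ≈ 983 J/(kg·°C)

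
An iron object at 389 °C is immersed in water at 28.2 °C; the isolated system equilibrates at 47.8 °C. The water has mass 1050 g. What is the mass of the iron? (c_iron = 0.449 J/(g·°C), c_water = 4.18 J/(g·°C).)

Let T be the final temperature. ΣQ_i = 0:
m×0.449×(47.8 − 389) + 1050×4.18×(47.8 − 28.2) = 0
-153.2 m = -86024
m = -86024/-153.2 ≈ 561.5 g

m ≈ 562 g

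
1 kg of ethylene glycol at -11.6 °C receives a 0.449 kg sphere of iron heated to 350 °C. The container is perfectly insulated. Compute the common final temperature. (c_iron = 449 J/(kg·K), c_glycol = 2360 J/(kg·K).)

T_f ≈ 16.9 °C

T_f = Σ m_i c_i T_i / Σ m_i c_i:
T_f = (201.6*350 + 2360*(-11.6)) / (201.6 + 2360)
    = 43184 / 2561.6 ≈ 16.86 °C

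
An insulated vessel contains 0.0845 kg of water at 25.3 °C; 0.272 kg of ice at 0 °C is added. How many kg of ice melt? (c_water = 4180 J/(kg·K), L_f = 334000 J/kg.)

m_melted ≈ 0.0268 kg

Cooling the water to 0 °C releases 0.0845×4180×25.3 = 8936.2 J.
Fully melting the ice requires m_ice L_f = 0.272×334000 = 90848 J.
Since 8936.2 < 90848 J, not all the ice melts; equilibrium is at 0 °C.
Mass melted = 8936.2/334000 ≈ 0.02676 kg.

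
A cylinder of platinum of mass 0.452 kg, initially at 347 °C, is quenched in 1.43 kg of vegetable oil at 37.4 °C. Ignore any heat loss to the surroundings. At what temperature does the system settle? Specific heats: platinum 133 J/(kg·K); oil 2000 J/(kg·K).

T_f ≈ 43.8 °C

T_f = Σ m_i c_i T_i / Σ m_i c_i:
T_f = (60.12·347 + 2860·37.4) / (60.12 + 2860)
    = 127824 / 2920.1 ≈ 43.77 °C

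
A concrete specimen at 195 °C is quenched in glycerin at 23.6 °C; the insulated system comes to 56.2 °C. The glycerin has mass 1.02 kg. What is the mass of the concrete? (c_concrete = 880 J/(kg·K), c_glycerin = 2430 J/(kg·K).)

m ≈ 0.662 kg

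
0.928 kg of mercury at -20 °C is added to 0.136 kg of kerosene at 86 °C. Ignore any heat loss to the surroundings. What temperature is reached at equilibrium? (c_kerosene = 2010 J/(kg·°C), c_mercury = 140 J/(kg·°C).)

Set heat shed by the hot body equal to heat absorbed by the cold body:
0.136*2010*(86 − T) = 0.928*140*(T − (-20))
273.36(86 − T) = 129.92(T − (-20))
403.28 T = 20911  ⇒  T ≈ 51.85 °C

T_f ≈ 51.9 °C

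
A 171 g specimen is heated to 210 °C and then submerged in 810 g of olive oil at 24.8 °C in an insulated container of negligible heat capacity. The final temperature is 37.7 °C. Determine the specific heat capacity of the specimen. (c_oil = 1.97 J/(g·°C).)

c ≈ 0.699 J/(g·°C)

Net heat exchanged in the isolated system is zero:
171·c·(37.7 − 210) + 810·1.97·(37.7 − 24.8) = 0
-29463 c = -20585
c = -20585/-29463 ≈ 0.6986 J/(g·°C)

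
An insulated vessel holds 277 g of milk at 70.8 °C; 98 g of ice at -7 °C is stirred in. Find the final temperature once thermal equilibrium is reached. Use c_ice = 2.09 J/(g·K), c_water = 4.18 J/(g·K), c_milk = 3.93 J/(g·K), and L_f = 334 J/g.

Conservation of energy gives ΣQ = 0:
warm ice to 0 °C: 98×2.09×(0 − (-7)) = 1433.7
  latent heat to melt: 98×334 = 32732
  warm the meltwater: 409.64 T
  milk cools: 277×3.93×(T − 70.8) = 1088.6(T − 70.8)
1498.2 T = 77074 − 34166 = 42908
T ≈ 28.64 °C. Since T > 0 °C, the all-ice-melts assumption holds.

T_f ≈ 28.6 °C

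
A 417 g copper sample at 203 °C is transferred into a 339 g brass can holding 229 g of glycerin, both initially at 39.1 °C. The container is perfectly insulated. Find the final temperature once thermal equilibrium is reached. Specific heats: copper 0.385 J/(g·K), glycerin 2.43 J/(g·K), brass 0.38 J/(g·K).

T_f ≈ 70.2 °C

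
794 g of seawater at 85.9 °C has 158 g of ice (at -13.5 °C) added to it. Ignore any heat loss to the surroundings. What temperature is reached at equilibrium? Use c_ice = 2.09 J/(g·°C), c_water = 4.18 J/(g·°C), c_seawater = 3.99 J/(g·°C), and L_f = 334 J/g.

T_f ≈ 56.1 °C

Energy conservation, ΣQ = 0:
ice -13.5→0 °C: 158·2.09·13.5 = 4458
  melt ice: 158·334 = 52772
  warm the meltwater: 660.44 T
  seawater cools: 794·3.99·(T − 85.9) = 3168.1(T − 85.9)
3828.5 T = 272136 − 57230 = 214906
T ≈ 56.13 °C (positive, so assuming full melt was valid).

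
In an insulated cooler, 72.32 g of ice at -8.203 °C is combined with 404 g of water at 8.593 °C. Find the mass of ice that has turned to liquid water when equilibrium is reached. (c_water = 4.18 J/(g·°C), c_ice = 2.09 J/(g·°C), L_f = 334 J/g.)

m_melted ≈ 39.7 g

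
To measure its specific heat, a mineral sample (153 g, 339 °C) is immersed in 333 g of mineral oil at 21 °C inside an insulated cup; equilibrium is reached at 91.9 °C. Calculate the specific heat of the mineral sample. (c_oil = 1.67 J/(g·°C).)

c ≈ 1.04 J/(g·°C)

Heat gained plus heat lost sum to zero:
153·c·(91.9 − 339) + 333·1.67·(91.9 − 21) = 0
-37806 c = -39428
c = -39428/-37806 ≈ 1.043 J/(g·°C)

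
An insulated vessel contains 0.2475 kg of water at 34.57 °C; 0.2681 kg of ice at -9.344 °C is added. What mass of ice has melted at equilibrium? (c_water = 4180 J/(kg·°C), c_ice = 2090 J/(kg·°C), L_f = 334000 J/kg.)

m_melted ≈ 0.0914 kg

Cooling the water to 0 °C releases 0.2475×4180×34.57 = 35764 J.
Of that, 0.2681×2090×9.344 = 5235.7 J goes to bring the ice to 0 °C, leaving 30529 J.
To melt every bit of ice: 0.2681×334000 = 89545 J.
That's not enough to melt it all — equilibrium is at 0 °C with ice remaining.
m_melt = 30529 / L_f = 0.0914 kg.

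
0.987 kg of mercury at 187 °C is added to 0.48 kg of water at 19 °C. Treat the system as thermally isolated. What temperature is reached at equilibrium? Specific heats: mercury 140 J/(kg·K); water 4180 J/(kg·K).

T_f ≈ 29.8 °C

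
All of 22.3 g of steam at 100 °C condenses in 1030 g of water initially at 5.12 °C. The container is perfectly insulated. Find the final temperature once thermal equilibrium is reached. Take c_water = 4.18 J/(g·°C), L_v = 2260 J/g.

Sum of m c ΔT and latent-heat terms is zero:
condense steam: −22.3×2260 = −50398; condensate cools 100→T: 22.3×4.18×(T − 100) = 93.21(T − 100); water warms: 1030×4.18×(T − 5.12) = 4305.4(T − 5.12)
4398.6 T = 50398 + 9321.4 + 22044 = 81763
T ≈ 18.59 °C — below 100 °C, confirming all the steam condensed.

T_f ≈ 18.6 °C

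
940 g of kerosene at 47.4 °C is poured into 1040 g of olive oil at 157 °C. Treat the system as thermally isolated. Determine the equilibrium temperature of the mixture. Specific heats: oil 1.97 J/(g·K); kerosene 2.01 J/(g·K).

T_f ≈ 104.4 °C

|Q_oil| = |Q_kerosene|:
1040×1.97×(157 − T) = 940×2.01×(T − 47.4)
2048.8(157 − T) = 1889.4(T − 47.4)
3938.2 T = 411219  ⇒  T ≈ 104.42 °C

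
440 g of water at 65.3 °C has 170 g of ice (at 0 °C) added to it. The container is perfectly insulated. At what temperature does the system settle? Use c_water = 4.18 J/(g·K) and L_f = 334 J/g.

Setting the total heat transfer to zero:
fusion: m_ice L_f = 170×334 = 56780
  warm the meltwater: 710.6 T
  water: 1839.2(T − 65.3)
2549.8 T = 120100 − 56780 = 63320
T ≈ 24.83 °C. Since T > 0 °C, the all-ice-melts assumption holds.

T_f ≈ 24.8 °C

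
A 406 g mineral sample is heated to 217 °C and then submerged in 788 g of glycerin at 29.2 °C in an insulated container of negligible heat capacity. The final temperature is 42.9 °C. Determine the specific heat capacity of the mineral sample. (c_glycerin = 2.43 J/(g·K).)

m_s c (T_s − T_f) = m_glycerin c_glycerin (T_f − T_0):
406×c×(217 − 42.9) = 788×2.43×(42.9 − 29.2)
70685 c = 26233  ⇒  c ≈ 0.3711 J/(g·K)

c ≈ 0.371 J/(g·K)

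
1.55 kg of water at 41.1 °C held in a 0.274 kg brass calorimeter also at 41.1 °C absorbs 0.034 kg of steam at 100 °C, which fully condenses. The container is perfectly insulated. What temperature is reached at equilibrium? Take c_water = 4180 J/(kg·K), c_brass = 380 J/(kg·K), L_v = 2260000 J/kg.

T_f ≈ 53.8 °C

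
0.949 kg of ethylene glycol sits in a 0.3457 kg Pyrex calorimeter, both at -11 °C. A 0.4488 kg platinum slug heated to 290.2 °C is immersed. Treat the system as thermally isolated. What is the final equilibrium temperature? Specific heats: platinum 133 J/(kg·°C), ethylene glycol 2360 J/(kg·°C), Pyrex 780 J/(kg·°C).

T_f ≈ -4.0 °C

Energy conservation, ΣQ = 0:
0.4488*133*(T − 290.2) + 0.949*2360*(T − (-11)) + 0.3457*780*(T − (-11)) = 0
2569 T = -10280
T ≈ -4.00 °C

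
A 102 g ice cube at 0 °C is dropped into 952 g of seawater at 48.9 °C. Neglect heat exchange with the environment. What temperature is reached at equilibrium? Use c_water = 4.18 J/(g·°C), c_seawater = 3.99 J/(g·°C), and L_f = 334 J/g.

Setting the total heat transfer to zero:
fusion: m_ice L_f = 102×334 = 34068; warm the meltwater: 426.36 T; seawater cools: 952×3.99×(T − 48.9) = 3798.5(T − 48.9)
4224.8 T = 185746 − 34068 = 151678
T ≈ 35.90 °C (positive, so assuming full melt was valid).

T_f ≈ 35.9 °C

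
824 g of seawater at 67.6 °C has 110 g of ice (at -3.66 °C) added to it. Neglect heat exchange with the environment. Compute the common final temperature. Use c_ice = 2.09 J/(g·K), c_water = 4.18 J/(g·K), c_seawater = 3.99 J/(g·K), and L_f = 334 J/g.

T_f ≈ 49.3 °C

Sum of m c ΔT and latent-heat terms is zero:
ice -3.66→0 °C: 110·2.09·3.66 = 841.43; melt ice: 110·334 = 36740; meltwater 0→T: 110·4.18·T = 459.8 T; seawater: 3287.8(T − 67.6)
3747.6 T = 222253 − 37581 = 184671
T ≈ 49.28 °C (positive, so assuming full melt was valid).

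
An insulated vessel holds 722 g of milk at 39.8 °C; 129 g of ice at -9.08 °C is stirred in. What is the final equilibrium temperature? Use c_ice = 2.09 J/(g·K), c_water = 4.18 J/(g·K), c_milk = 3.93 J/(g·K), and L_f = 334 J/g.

T_f ≈ 20.0 °C

Energy conservation, ΣQ = 0:
warm ice to 0 °C: 129·2.09·(0 − (-9.08)) = 2448.1; latent heat to melt: 129·334 = 43086; meltwater 0→T: 129·4.18·T = 539.22 T; milk: 2837.5(T − 39.8)
3376.7 T = 112931 − 45534 = 67397
T ≈ 19.96 °C. Since T > 0 °C, the all-ice-melts assumption holds.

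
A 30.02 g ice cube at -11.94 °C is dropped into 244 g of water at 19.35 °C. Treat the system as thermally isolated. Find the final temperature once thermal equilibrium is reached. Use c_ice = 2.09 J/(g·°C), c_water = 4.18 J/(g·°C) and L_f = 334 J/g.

Heat gained plus heat lost sum to zero:
warm ice to 0 °C: 30.02×2.09×(0 − (-11.94)) = 749.14
  melt ice: 30.02×334 = 10027
  warm the meltwater: 125.48 T
  water: 1019.9(T − 19.35)
1145.4 T = 19735 − 10776 = 8959.6
T ≈ 7.82 °C. Since T > 0 °C, the all-ice-melts assumption holds.

T_f ≈ 7.8 °C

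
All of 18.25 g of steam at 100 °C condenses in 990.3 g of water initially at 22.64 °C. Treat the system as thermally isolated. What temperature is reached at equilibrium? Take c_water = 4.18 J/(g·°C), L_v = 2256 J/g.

Heat gained plus heat lost sum to zero:
condense steam: −18.25·2256 = −41172
  condensed water 100 °C→T: 76.28(T − 100)
  original water: 4139.5(T − 22.64)
4215.7 T = 41172 + 7628.5 + 93717 = 142518
T ≈ 33.81 °C, under the boiling point, so the assumption holds.

T_f ≈ 33.8 °C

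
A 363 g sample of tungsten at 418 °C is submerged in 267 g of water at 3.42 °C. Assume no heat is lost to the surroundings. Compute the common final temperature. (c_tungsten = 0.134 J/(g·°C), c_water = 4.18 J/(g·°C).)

T_f = Σ m_i c_i T_i / Σ m_i c_i:
T_f = (48.64*418 + 1116.1*3.42) / (48.64 + 1116.1)
    = 24149 / 1164.7 ≈ 20.73 °C

T_f ≈ 20.7 °C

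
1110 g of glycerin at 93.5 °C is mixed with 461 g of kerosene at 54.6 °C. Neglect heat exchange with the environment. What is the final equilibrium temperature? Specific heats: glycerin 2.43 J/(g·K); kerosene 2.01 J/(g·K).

Conservation of energy gives ΣQ = 0:
1110×2.43×(T − 93.5) + 461×2.01×(T − 54.6) = 0
2697.3(T − 93.5) + 926.61(T − 54.6) = 0
3623.9 T = 302790
T = 302790/3623.9 ≈ 83.55 °C

T_f ≈ 83.6 °C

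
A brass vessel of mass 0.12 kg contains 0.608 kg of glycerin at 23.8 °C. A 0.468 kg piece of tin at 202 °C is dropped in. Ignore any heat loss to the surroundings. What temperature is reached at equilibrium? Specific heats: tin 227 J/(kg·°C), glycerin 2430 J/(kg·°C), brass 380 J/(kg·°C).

Heat gained plus heat lost sum to zero:
0.468·227·(T − 202) + 0.608·2430·(T − 23.8) + 0.12·380·(T − 23.8) = 0
1629.3 T = 57708
T = 57708 / 1629.3 = 35.4 °C

T_f ≈ 35.4 °C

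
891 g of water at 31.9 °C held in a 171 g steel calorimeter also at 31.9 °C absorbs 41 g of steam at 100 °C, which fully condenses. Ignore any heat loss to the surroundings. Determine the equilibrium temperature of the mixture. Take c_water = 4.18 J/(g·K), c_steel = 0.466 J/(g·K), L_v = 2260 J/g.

T_f ≈ 58.1 °C

Taking heat into each body as positive, Σ m c ΔT = 0:
steam→water at 100 °C releases m L_v = 41·2260 = 92660
  condensate cools 100→T: 41·4.18·(T − 100) = 171.38(T − 100)
  original water: 3724.4(T − 31.9)
  steel cup: 171·0.466·(T − 31.9) = 79.69(T − 31.9)
3975.4 T = 92660 + 17138 + 121350 = 231148
T ≈ 58.14 °C — below 100 °C, confirming all the steam condensed.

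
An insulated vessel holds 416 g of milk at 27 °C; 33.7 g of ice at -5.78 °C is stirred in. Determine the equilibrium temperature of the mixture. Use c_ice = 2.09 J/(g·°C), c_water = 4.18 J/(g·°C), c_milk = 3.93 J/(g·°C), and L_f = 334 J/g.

Heat gained plus heat lost sum to zero:
ice -5.78→0 °C: 33.7×2.09×5.78 = 407.1
  melt ice: 33.7×334 = 11256
  warm the meltwater: 140.87 T
  milk: 1634.9(T − 27)
1775.7 T = 44142 − 11663 = 32479
T ≈ 18.29 °C — above 0 °C, consistent with complete melting.

T_f ≈ 18.3 °C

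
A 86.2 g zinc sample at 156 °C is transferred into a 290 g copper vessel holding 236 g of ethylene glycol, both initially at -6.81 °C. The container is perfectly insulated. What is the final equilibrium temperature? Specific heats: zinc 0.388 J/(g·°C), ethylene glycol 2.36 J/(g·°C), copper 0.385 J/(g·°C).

T_f ≈ 0.9 °C

With ΣQ=0 the equilibrium temperature is the m·c-weighted mean:
T_f = (33.45*156 + 556.96*(-6.81) + 111.65*(-6.81)) / (33.45 + 556.96 + 111.65)
    = 664.28 / 702.06 ≈ 0.95 °C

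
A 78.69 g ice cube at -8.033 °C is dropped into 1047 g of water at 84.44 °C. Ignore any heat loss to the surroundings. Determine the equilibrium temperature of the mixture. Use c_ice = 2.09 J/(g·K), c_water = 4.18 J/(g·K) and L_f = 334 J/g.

Sum of m c ΔT and latent-heat terms is zero:
ice -8.033→0 °C: 78.69·2.09·8.033 = 1321.1; fusion: m_ice L_f = 78.69·334 = 26282; warm the meltwater: 328.92 T; water: 4376.5(T − 84.44)
4705.4 T = 369548 − 27604 = 341945
T ≈ 72.67 °C. Since T > 0 °C, the all-ice-melts assumption holds.

T_f ≈ 72.7 °C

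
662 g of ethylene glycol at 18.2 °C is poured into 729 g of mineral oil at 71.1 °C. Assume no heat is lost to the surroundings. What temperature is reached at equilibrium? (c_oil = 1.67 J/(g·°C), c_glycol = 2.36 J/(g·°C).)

T_f ≈ 41.4 °C

Energy conservation, ΣQ = 0:
729*1.67*(T − 71.1) + 662*2.36*(T − 18.2) = 0
1217.4(T − 71.1) + 1562.3(T − 18.2) = 0
(1217.4 + 1562.3) T = 1217.4*71.1 + 1562.3*18.2
T = 114993 / 2779.8 = 41.4 °C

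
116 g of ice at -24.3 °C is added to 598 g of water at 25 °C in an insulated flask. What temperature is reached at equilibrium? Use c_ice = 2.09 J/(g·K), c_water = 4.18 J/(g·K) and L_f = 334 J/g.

Energy balance with sensible and latent terms:
warm ice to 0 °C: 116×2.09×(0 − (-24.3)) = 5891.3; fusion: m_ice L_f = 116×334 = 38744; warm the meltwater: 484.88 T; water: 2499.6(T − 25)
2984.5 T = 62491 − 44635 = 17856
T ≈ 5.98 °C (positive, so assuming full melt was valid).

T_f ≈ 6.0 °C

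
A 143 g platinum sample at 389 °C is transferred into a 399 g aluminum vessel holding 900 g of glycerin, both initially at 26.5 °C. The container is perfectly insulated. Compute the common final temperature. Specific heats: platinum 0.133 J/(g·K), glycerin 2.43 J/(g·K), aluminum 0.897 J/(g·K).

Energy conservation, ΣQ = 0:
143·0.133·(T − 389) + 900·2.43·(T − 26.5) + 399·0.897·(T − 26.5) = 0
2563.9 T = 74838
T = 74838/2563.9 ≈ 29.19 °C

T_f ≈ 29.2 °C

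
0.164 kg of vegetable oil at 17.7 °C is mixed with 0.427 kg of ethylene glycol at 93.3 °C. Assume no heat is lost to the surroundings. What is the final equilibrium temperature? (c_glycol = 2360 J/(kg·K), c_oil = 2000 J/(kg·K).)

T_f ≈ 74.7 °C

Taking heat into each body as positive, Σ m c ΔT = 0:
0.427·2360·(T − 93.3) + 0.164·2000·(T − 17.7) = 0
1007.7(T − 93.3) + 328(T − 17.7) = 0
(1007.7 + 328) T = 1007.7·93.3 + 328·17.7
T ≈ 74.74 °C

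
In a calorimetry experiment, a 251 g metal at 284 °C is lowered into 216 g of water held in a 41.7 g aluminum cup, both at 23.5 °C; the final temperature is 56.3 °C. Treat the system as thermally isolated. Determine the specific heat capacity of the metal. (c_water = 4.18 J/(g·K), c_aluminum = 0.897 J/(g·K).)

Energy conservation, ΣQ = 0:
251·c·(56.3 − 284) + 216·4.18·(56.3 − 23.5) + 41.7·0.897·(56.3 − 23.5) = 0
-57153 c = -30841
c = -30841/-57153 ≈ 0.5396 J/(g·K)

c ≈ 0.54 J/(g·K)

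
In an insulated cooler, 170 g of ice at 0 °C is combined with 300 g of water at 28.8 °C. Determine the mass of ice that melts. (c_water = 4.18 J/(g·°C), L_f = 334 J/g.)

m_melted ≈ 108 g

Water can give up m c ΔT = 300×4.18×28.8 = 36115 J before reaching 0 °C.
Melting all 170 g of ice would need 170×334 = 56780 J.
36115 J < 56780 J, so only part of the ice melts and the system sits at 0 °C.
Mass melted = 36115/334 ≈ 108.1 g.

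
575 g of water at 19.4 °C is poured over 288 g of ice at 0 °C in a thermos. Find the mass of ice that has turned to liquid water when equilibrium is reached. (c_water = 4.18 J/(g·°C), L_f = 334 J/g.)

m_melted ≈ 140 g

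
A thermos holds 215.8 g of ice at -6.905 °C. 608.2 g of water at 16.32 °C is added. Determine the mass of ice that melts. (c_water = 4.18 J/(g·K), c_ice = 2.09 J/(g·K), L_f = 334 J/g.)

Cooling the water to 0 °C releases 608.2·4.18·16.32 = 41490 J.
Of that, 215.8·2.09·6.905 = 3114.3 J goes to bring the ice to 0 °C, leaving 38376 J.
Melting all 215.8 g of ice would need 215.8·334 = 72077 J.
Since 38376 < 72077 J, not all the ice melts; equilibrium is at 0 °C.
Mass melted = 38376/334 ≈ 114.9 g.

m_melted ≈ 115 g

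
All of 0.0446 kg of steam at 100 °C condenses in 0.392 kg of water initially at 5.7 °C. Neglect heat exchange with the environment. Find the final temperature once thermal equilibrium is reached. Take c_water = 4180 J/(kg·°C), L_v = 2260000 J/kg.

T_f ≈ 70.6 °C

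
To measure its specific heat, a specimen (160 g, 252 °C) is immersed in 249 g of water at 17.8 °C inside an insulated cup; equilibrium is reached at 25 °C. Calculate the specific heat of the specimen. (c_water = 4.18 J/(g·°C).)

c ≈ 0.206 J/(g·°C)

Setting the total heat transfer to zero:
160×c×(25 − 252) + 249×4.18×(25 − 17.8) = 0
-36320 c = -7493.9
c = -7493.9/-36320 ≈ 0.2063 J/(g·°C)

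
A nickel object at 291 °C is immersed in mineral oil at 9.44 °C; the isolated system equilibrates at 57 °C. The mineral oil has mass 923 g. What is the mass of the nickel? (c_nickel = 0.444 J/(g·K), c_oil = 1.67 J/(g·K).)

Let T be the final temperature. ΣQ_i = 0:
m×0.444×(57 − 291) + 923×1.67×(57 − 9.44) = 0
-103.9 m = -73309
m = -73309/-103.9 ≈ 705.6 g

m ≈ 706 g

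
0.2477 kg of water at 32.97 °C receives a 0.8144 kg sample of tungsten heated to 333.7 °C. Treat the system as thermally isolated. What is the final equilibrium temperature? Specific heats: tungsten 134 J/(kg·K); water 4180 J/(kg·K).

Set heat shed by the hot body equal to heat absorbed by the cold body:
0.8144·134·(333.7 − T) = 0.2477·4180·(T − 32.97)
109.13(333.7 − T) = 1035.4(T − 32.97)
1144.5 T = 70553  ⇒  T ≈ 61.64 °C

T_f ≈ 61.6 °C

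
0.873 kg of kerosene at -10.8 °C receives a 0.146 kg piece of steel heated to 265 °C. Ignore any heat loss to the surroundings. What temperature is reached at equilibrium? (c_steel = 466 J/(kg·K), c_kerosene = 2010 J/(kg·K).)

T_f = Σ m_i c_i T_i / Σ m_i c_i:
T_f = (68.04*265 + 1754.7*(-10.8)) / (68.04 + 1754.7)
    = -921.54 / 1822.8 ≈ -0.51 °C

T_f ≈ -0.5 °C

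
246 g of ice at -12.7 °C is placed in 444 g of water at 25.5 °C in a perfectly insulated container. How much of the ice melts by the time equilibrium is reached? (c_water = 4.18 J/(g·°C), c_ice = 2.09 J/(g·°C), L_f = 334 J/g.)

m_melted ≈ 122 g

Cooling the water to 0 °C releases 444×4.18×25.5 = 47326 J.
Warming the ice to 0 °C takes 246×2.09×12.7 = 6529.6 J, leaving 40796 J for melting.
Melting all 246 g of ice would need 246×334 = 82164 J.
That's not enough to melt it all — equilibrium is at 0 °C with ice remaining.
Mass melted = 40796/334 ≈ 122.1 g.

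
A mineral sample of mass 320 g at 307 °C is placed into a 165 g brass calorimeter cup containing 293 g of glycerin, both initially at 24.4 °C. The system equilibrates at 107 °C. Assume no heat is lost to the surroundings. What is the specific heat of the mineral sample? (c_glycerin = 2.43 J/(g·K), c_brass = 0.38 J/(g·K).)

c ≈ 1 J/(g·K)

Conservation of energy gives ΣQ = 0:
320·c·(107 − 307) + 293·2.43·(107 − 24.4) + 165·0.38·(107 − 24.4) = 0
-64000 c = -63989
c = -63989/-64000 ≈ 0.9998 J/(g·K)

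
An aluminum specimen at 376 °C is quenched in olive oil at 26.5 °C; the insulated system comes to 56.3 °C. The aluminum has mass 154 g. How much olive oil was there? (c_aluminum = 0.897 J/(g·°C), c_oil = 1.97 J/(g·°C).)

m ≈ 752 g

Heat lost by the aluminum = heat gained by the oil:
154×0.897×(376 − 56.3) = m×1.97×(56.3 − 26.5)
58.71 m = 44163  ⇒  m ≈ 752.3 g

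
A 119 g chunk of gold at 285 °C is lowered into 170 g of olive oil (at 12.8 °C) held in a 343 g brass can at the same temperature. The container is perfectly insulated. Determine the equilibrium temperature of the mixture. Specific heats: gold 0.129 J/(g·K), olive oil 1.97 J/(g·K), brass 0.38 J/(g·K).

T_f ≈ 21.5 °C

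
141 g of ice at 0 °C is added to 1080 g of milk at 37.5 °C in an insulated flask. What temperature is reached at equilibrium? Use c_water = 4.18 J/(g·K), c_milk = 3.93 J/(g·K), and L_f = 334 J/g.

Conservation of energy gives ΣQ = 0:
melt ice: 141×334 = 47094; warm the meltwater: 589.38 T; milk: 4244.4(T − 37.5)
4833.8 T = 159165 − 47094 = 112071
T ≈ 23.18 °C. Since T > 0 °C, the all-ice-melts assumption holds.

T_f ≈ 23.2 °C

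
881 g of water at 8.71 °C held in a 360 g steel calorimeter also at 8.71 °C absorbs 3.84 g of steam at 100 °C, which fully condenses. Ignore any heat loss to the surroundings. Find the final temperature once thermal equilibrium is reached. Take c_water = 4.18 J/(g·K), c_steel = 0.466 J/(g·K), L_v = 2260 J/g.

T_f ≈ 11.3 °C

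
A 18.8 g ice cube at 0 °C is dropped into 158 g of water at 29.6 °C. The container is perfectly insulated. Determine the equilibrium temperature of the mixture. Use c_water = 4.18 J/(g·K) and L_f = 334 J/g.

Conservation of energy gives ΣQ = 0:
fusion: m_ice L_f = 18.8×334 = 6279.2; meltwater 0→T: 18.8×4.18×T = 78.58 T; water cools: 158×4.18×(T − 29.6) = 660.44(T − 29.6)
739.02 T = 19549 − 6279.2 = 13270
T ≈ 17.96 °C (positive, so assuming full melt was valid).

T_f ≈ 18.0 °C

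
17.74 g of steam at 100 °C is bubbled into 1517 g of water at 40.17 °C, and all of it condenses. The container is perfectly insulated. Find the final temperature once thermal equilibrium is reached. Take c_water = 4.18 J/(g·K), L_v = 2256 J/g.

T_f ≈ 47.1 °C

Energy conservation, ΣQ = 0:
steam→water at 100 °C releases m L_v = 17.74·2256 = 40021
  condensate cools 100→T: 17.74·4.18·(T − 100) = 74.15(T − 100)
  water warms: 1517·4.18·(T − 40.17) = 6341.1(T − 40.17)
6415.2 T = 40021 + 7415.3 + 254720 = 302157
T ≈ 47.10 °C, under the boiling point, so the assumption holds.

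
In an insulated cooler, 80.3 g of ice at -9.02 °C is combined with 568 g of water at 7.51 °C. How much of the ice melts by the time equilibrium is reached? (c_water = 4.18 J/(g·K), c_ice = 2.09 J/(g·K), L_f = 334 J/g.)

m_melted ≈ 48.9 g

Water can give up m c ΔT = 568×4.18×7.51 = 17831 J before reaching 0 °C.
Of that, 80.3×2.09×9.02 = 1513.8 J goes to bring the ice to 0 °C, leaving 16317 J.
Fully melting the ice requires m_ice L_f = 80.3×334 = 26820 J.
16317 J < 26820 J, so only part of the ice melts and the system sits at 0 °C.
m_melt = 16317 / L_f = 48.85 g.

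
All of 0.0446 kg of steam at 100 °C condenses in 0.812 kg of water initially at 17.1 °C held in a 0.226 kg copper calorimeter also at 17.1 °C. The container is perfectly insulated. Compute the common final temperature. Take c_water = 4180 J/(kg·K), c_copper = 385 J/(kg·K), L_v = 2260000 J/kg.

T_f ≈ 48.8 °C

Net heat exchanged in the isolated system is zero:
steam→water at 100 °C releases m L_v = 0.0446·2260000 = 100796; condensed water 100 °C→T: 186.43(T − 100); original water: 3394.2(T − 17.1); copper cup: 0.226·385·(T − 17.1) = 87.01(T − 17.1)
3667.6 T = 100796 + 18643 + 59528 = 178967
T ≈ 48.80 °C, under the boiling point, so the assumption holds.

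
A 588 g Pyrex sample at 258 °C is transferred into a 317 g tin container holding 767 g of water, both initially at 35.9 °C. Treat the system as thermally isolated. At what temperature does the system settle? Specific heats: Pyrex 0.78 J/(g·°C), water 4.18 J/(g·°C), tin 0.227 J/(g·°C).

T_f ≈ 63.2 °C

T_f is the heat-capacity-weighted average of the initial temperatures:
T_f = (458.64·258 + 3206.1·35.9 + 71.96·35.9) / (458.64 + 3206.1 + 71.96)
    = 236010 / 3736.7 ≈ 63.16 °C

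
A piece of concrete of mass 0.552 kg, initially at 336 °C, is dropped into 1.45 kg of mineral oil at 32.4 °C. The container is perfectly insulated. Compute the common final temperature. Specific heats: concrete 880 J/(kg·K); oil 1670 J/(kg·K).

T_f ≈ 83.1 °C

Set heat shed by the hot body equal to heat absorbed by the cold body:
0.552*880*(336 − T) = 1.45*1670*(T − 32.4)
485.76(336 − T) = 2421.5(T − 32.4)
2907.3 T = 241672  ⇒  T ≈ 83.13 °C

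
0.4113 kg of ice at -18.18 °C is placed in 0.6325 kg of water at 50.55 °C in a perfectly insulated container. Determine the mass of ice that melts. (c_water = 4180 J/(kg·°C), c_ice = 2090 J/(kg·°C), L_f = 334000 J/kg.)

m_melted ≈ 0.353 kg

Heat available from the water dropping to 0 °C: 0.6325×4180×50.55 = 133647 J.
Warming the ice to 0 °C takes 0.4113×2090×18.18 = 15628 J, leaving 118019 J for melting.
To melt every bit of ice: 0.4113×334000 = 137374 J.
That's not enough to melt it all — equilibrium is at 0 °C with ice remaining.
Mass melted = 118019/334000 ≈ 0.3533 kg.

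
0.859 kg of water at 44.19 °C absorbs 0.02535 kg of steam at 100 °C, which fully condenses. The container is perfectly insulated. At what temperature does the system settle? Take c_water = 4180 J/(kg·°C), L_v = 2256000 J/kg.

Conservation of energy gives ΣQ = 0:
steam→water at 100 °C releases m L_v = 0.02535×2256000 = 57190; condensate cools 100→T: 0.02535×4180×(T − 100) = 105.96(T − 100); original water: 3590.6(T − 44.19)
3696.6 T = 57190 + 10596 + 158669 = 226455
T ≈ 61.26 °C (< 100 °C, so full condensation is consistent).

T_f ≈ 61.3 °C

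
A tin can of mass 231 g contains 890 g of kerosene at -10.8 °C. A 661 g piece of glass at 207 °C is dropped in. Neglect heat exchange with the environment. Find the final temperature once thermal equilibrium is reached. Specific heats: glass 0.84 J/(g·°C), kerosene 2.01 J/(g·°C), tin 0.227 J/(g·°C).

T_f ≈ 39.7 °C

Let T be the final temperature. ΣQ_i = 0:
661×0.84×(T − 207) + 890×2.01×(T − (-10.8)) + 231×0.227×(T − (-10.8)) = 0
2396.6 T = 95048
T = 95048/2396.6 ≈ 39.66 °C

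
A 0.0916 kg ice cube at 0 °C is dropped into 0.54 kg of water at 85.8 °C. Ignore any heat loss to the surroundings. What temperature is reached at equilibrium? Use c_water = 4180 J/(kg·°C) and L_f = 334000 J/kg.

T_f ≈ 61.8 °C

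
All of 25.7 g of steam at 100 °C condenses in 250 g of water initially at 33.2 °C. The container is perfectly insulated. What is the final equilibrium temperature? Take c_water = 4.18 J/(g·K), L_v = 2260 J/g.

T_f ≈ 89.8 °C

Setting the total heat transfer to zero:
condense steam: −25.7×2260 = −58082
  condensed water 100 °C→T: 107.43(T − 100)
  water warms: 250×4.18×(T − 33.2) = 1045(T − 33.2)
1152.4 T = 58082 + 10743 + 34694 = 103519
T ≈ 89.83 °C, under the boiling point, so the assumption holds.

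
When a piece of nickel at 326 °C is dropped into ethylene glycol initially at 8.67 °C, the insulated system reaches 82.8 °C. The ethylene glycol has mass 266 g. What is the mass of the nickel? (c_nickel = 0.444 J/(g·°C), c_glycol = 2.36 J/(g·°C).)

m ≈ 431 g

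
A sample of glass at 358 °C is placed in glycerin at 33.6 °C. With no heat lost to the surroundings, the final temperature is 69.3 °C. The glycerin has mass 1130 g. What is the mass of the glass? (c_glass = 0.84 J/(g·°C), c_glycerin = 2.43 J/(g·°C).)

m ≈ 404 g

|Q_glass| = |Q_glycerin|:
m×0.84×(358 − 69.3) = 1130×2.43×(69.3 − 33.6)
242.51 m = 98029  ⇒  m ≈ 404.2 g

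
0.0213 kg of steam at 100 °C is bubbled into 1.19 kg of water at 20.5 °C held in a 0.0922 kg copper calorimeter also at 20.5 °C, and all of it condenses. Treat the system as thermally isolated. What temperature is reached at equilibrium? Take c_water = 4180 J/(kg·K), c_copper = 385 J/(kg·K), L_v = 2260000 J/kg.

Net heat exchanged in the isolated system is zero:
steam→water at 100 °C releases m L_v = 0.0213×2260000 = 48138; condensate cools 100→T: 0.0213×4180×(T − 100) = 89.03(T − 100); original water: 4974.2(T − 20.5); copper cup: 0.0922×385×(T − 20.5) = 35.5(T − 20.5)
5098.7 T = 48138 + 8903.4 + 102699 = 159740
T ≈ 31.33 °C, under the boiling point, so the assumption holds.

T_f ≈ 31.3 °C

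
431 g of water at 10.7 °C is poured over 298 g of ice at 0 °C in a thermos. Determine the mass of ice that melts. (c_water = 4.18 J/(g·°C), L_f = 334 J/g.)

Water can give up m c ΔT = 431×4.18×10.7 = 19277 J before reaching 0 °C.
To melt every bit of ice: 298×334 = 99532 J.
19277 J < 99532 J, so only part of the ice melts and the system sits at 0 °C.
Mass melted = 19277/334 ≈ 57.72 g.

m_melted ≈ 57.7 g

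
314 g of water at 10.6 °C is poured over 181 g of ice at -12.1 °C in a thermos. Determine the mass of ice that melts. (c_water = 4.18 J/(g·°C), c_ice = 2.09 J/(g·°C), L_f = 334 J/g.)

Cooling the water to 0 °C releases 314·4.18·10.6 = 13913 J.
Of that, 181·2.09·12.1 = 4577.3 J goes to bring the ice to 0 °C, leaving 9335.4 J.
Fully melting the ice requires m_ice L_f = 181·334 = 60454 J.
9335.4 J < 60454 J, so only part of the ice melts and the system sits at 0 °C.
Mass melted = 9335.4/334 ≈ 27.95 g.

m_melted ≈ 28 g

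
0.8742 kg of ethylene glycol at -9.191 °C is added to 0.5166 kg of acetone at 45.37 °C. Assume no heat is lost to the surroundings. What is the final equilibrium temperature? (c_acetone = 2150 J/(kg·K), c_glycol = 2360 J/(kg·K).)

T_f ≈ 9.9 °C

Energy conservation, ΣQ = 0:
0.5166*2150*(T − 45.37) + 0.8742*2360*(T − (-9.191)) = 0
1110.7(T − 45.37) + 2063.1(T − (-9.191)) = 0
3173.8 T = 31430
T = 31430 / 3173.8 = 9.9 °C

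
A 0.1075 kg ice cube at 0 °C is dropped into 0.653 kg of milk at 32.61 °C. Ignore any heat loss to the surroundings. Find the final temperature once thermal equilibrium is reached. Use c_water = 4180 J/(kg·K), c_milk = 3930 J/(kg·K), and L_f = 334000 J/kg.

Energy balance with sensible and latent terms:
melt ice: 0.1075×334000 = 35905
  warm the meltwater: 449.35 T
  milk cools: 0.653×3930×(T − 32.61) = 2566.3(T − 32.61)
3015.6 T = 83687 − 35905 = 47782
T ≈ 15.84 °C. Since T > 0 °C, the all-ice-melts assumption holds.

T_f ≈ 15.8 °C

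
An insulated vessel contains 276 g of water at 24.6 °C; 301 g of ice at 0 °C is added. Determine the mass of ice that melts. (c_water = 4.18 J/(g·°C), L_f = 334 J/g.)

Heat available from the water dropping to 0 °C: 276·4.18·24.6 = 28381 J.
To melt every bit of ice: 301·334 = 100534 J.
That's not enough to melt it all — equilibrium is at 0 °C with ice remaining.
m_melt = 28381 / L_f = 84.97 g.

m_melted ≈ 85 g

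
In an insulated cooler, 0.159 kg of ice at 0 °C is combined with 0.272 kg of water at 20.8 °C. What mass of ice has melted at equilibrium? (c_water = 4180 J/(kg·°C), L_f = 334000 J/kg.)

m_melted ≈ 0.0708 kg

Water can give up m c ΔT = 0.272×4180×20.8 = 23649 J before reaching 0 °C.
Fully melting the ice requires m_ice L_f = 0.159×334000 = 53106 J.
That's not enough to melt it all — equilibrium is at 0 °C with ice remaining.
m_melted×334000 = 23649  ⇒  m_melted ≈ 0.0708 kg.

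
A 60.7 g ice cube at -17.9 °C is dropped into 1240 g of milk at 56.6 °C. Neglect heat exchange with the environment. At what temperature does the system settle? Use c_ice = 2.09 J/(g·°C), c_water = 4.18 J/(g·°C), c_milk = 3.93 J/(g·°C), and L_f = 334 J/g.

T_f ≈ 49.4 °C

Energy conservation, ΣQ = 0:
ice -17.9→0 °C: 60.7×2.09×17.9 = 2270.8; melt ice: 60.7×334 = 20274; meltwater 0→T: 60.7×4.18×T = 253.73 T; milk: 4873.2(T − 56.6)
5126.9 T = 275823 − 22545 = 253278
T ≈ 49.40 °C — above 0 °C, consistent with complete melting.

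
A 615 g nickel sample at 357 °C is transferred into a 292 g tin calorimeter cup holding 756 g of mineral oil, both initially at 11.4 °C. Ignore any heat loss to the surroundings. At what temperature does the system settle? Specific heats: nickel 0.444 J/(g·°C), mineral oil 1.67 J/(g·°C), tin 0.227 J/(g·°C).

Let T be the final temperature. ΣQ_i = 0:
615×0.444×(T − 357) + 756×1.67×(T − 11.4) + 292×0.227×(T − 11.4) = 0
273.06(T − 357) + 1262.5(T − 11.4) + 66.28(T − 11.4) = 0
1601.9 T = 112631
T = 112631/1601.9 ≈ 70.31 °C

T_f ≈ 70.3 °C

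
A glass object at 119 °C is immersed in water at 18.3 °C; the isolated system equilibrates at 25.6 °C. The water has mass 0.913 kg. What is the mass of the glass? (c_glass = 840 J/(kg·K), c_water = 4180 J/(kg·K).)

Heat lost by the glass = heat gained by the water:
m×840×(119 − 25.6) = 0.913×4180×(25.6 − 18.3)
78456 m = 27859  ⇒  m ≈ 0.3551 kg

m ≈ 0.355 kg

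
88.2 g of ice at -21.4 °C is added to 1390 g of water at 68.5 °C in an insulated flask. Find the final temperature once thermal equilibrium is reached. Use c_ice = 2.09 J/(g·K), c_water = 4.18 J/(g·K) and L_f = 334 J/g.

T_f ≈ 59.0 °C

Sum of m c ΔT and latent-heat terms is zero:
warm ice to 0 °C: 88.2·2.09·(0 − (-21.4)) = 3944.8; melt ice: 88.2·334 = 29459; meltwater 0→T: 88.2·4.18·T = 368.68 T; water: 5810.2(T − 68.5)
6178.9 T = 397999 − 33404 = 364595
T ≈ 59.01 °C (positive, so assuming full melt was valid).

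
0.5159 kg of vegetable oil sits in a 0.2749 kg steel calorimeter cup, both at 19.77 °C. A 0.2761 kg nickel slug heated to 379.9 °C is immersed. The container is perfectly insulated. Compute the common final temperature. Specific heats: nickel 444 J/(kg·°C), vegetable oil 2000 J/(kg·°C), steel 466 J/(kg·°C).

T_f ≈ 54.2 °C

Net heat exchanged in the isolated system is zero:
0.2761·444·(T − 379.9) + 0.5159·2000·(T − 19.77) + 0.2749·466·(T − 19.77) = 0
122.59(T − 379.9) + 1031.8(T − 19.77) + 128.1(T − 19.77) = 0
1282.5 T = 69503
T = 69503/1282.5 ≈ 54.19 °C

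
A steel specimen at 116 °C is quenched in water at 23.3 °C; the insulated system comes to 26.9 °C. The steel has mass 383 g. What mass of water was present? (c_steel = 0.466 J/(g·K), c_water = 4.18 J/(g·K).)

m ≈ 1060 g

Let T be the final temperature. ΣQ_i = 0:
383×0.466×(26.9 − 116) + m×4.18×(26.9 − 23.3) = 0
15.05 m = 15902
m = 15902/15.05 ≈ 1057 g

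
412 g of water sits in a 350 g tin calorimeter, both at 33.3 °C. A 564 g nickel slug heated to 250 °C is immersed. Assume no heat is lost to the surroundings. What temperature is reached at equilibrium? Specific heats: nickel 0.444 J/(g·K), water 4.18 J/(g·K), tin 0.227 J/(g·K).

T_f ≈ 59.7 °C

Conservation of energy gives ΣQ = 0:
564×0.444×(T − 250) + 412×4.18×(T − 33.3) + 350×0.227×(T − 33.3) = 0
250.42(T − 250) + 1722.2(T − 33.3) + 79.45(T − 33.3) = 0
2052 T = 122598
T = 122598 / 2052 = 59.7 °C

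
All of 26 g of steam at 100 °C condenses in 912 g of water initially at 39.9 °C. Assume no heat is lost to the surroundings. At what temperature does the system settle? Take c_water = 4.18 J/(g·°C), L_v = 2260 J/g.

T_f ≈ 56.6 °C

Heat gained plus heat lost sum to zero:
condense steam: −26×2260 = −58760; condensed water 100 °C→T: 108.68(T − 100); water warms: 912×4.18×(T − 39.9) = 3812.2(T − 39.9)
3920.8 T = 58760 + 10868 + 152105 = 221733
T ≈ 56.55 °C, under the boiling point, so the assumption holds.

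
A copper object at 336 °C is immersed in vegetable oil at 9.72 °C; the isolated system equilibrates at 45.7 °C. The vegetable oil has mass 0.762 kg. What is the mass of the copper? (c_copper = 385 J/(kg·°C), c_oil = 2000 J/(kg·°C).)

m ≈ 0.491 kg

|Q_copper| = |Q_oil|:
m×385×(336 − 45.7) = 0.762×2000×(45.7 − 9.72)
111766 m = 54834  ⇒  m ≈ 0.4906 kg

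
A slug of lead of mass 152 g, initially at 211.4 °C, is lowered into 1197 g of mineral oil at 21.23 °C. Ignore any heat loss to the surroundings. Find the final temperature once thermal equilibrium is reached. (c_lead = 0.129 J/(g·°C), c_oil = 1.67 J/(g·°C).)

T_f ≈ 23.1 °C

With ΣQ=0 the equilibrium temperature is the m·c-weighted mean:
T_f = (19.61·211.4 + 1999·21.23) / (19.61 + 1999)
    = 46584 / 2018.6 ≈ 23.08 °C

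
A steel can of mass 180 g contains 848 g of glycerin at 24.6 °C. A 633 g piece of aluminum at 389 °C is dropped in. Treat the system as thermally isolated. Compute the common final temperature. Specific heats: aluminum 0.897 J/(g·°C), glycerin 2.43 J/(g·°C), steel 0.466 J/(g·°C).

T_f ≈ 100.9 °C

T_f is the heat-capacity-weighted average of the initial temperatures:
T_f = (567.8*389 + 2060.6*24.6 + 83.88*24.6) / (567.8 + 2060.6 + 83.88)
    = 273630 / 2712.3 ≈ 100.88 °C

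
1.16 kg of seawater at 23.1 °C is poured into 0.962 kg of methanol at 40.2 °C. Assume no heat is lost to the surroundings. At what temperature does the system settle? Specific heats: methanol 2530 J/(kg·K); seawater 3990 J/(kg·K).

T_f ≈ 29.0 °C

Net heat exchanged in the isolated system is zero:
0.962·2530·(T − 40.2) + 1.16·3990·(T − 23.1) = 0
2433.9(T − 40.2) + 4628.4(T − 23.1) = 0
(2433.9 + 4628.4) T = 2433.9·40.2 + 4628.4·23.1
T ≈ 28.99 °C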